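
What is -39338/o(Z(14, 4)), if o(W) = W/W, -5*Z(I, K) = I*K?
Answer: -39338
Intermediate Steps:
Z(I, K) = -I*K/5
o(W) = 1
-39338/o(Z(14, 4)) = -39338/1 = -39338*1 = -39338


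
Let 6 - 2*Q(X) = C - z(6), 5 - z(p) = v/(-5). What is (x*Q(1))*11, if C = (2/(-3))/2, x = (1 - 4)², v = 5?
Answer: 1221/2 ≈ 610.50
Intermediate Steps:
x = 9 (x = (-3)² = 9)
z(p) = 6 (z(p) = 5 - 5/(-5) = 5 - 5*(-1)/5 = 5 - 1*(-1) = 5 + 1 = 6)
C = -⅓ (C = (2*(-⅓))*(½) = -⅔*½ = -⅓ ≈ -0.33333)
Q(X) = 37/6 (Q(X) = 3 - (-⅓ - 1*6)/2 = 3 - (-⅓ - 6)/2 = 3 - ½*(-19/3) = 3 + 19/6 = 37/6)
(x*Q(1))*11 = (9*(37/6))*11 = (111/2)*11 = 1221/2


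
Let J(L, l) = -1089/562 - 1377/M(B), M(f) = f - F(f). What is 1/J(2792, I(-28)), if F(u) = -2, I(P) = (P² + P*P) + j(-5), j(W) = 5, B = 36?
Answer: -5339/203814 ≈ -0.026195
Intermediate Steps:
I(P) = 5 + 2*P² (I(P) = (P² + P*P) + 5 = (P² + P²) + 5 = 2*P² + 5 = 5 + 2*P²)
M(f) = 2 + f (M(f) = f - 1*(-2) = f + 2 = 2 + f)
J(L, l) = -203814/5339 (J(L, l) = -1089/562 - 1377/(2 + 36) = -1089*1/562 - 1377/38 = -1089/562 - 1377*1/38 = -1089/562 - 1377/38 = -203814/5339)
1/J(2792, I(-28)) = 1/(-203814/5339) = -5339/203814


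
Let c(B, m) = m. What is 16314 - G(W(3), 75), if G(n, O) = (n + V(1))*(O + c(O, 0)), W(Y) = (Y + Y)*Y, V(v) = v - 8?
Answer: 15489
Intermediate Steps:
V(v) = -8 + v
W(Y) = 2*Y**2 (W(Y) = (2*Y)*Y = 2*Y**2)
G(n, O) = O*(-7 + n) (G(n, O) = (n + (-8 + 1))*(O + 0) = (n - 7)*O = (-7 + n)*O = O*(-7 + n))
16314 - G(W(3), 75) = 16314 - 75*(-7 + 2*3**2) = 16314 - 75*(-7 + 2*9) = 16314 - 75*(-7 + 18) = 16314 - 75*11 = 16314 - 1*825 = 16314 - 825 = 15489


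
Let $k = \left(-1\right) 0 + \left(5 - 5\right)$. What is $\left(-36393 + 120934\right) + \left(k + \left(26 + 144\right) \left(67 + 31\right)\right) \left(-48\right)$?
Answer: $-715139$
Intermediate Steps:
$k = 0$ ($k = 0 + \left(5 - 5\right) = 0 + 0 = 0$)
$\left(-36393 + 120934\right) + \left(k + \left(26 + 144\right) \left(67 + 31\right)\right) \left(-48\right) = \left(-36393 + 120934\right) + \left(0 + \left(26 + 144\right) \left(67 + 31\right)\right) \left(-48\right) = 84541 + \left(0 + 170 \cdot 98\right) \left(-48\right) = 84541 + \left(0 + 16660\right) \left(-48\right) = 84541 + 16660 \left(-48\right) = 84541 - 799680 = -715139$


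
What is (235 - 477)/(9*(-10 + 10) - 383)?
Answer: 242/383 ≈ 0.63185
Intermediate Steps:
(235 - 477)/(9*(-10 + 10) - 383) = -242/(9*0 - 383) = -242/(0 - 383) = -242/(-383) = -242*(-1/383) = 242/383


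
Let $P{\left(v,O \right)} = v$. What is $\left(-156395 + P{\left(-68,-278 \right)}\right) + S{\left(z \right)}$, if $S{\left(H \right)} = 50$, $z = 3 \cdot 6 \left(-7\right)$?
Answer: $-156413$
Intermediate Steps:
$z = -126$ ($z = 18 \left(-7\right) = -126$)
$\left(-156395 + P{\left(-68,-278 \right)}\right) + S{\left(z \right)} = \left(-156395 - 68\right) + 50 = -156463 + 50 = -156413$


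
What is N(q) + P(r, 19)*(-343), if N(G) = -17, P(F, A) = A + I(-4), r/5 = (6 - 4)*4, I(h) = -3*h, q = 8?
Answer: -10650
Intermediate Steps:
r = 40 (r = 5*((6 - 4)*4) = 5*(2*4) = 5*8 = 40)
P(F, A) = 12 + A (P(F, A) = A - 3*(-4) = A + 12 = 12 + A)
N(q) + P(r, 19)*(-343) = -17 + (12 + 19)*(-343) = -17 + 31*(-343) = -17 - 10633 = -10650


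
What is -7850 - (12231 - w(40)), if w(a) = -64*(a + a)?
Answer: -25201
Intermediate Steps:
w(a) = -128*a
-7850 - (12231 - w(40)) = -7850 - (12231 - (-128)*40) = -7850 - (12231 - 1*(-5120)) = -7850 - (12231 + 5120) = -7850 - 1*17351 = -7850 - 17351 = -25201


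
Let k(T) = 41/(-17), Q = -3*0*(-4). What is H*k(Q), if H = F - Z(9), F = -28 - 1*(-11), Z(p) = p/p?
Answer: 738/17 ≈ 43.412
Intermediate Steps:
Z(p) = 1
Q = 0 (Q = 0*(-4) = 0)
F = -17 (F = -28 + 11 = -17)
H = -18 (H = -17 - 1*1 = -17 - 1 = -18)
k(T) = -41/17 (k(T) = 41*(-1/17) = -41/17)
H*k(Q) = -18*(-41/17) = 738/17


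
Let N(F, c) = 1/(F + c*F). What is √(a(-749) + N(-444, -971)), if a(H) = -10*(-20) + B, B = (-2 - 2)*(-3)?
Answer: √9830719014870/215340 ≈ 14.560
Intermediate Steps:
B = 12 (B = -4*(-3) = 12)
N(F, c) = 1/(F + F*c)
a(H) = 212 (a(H) = -10*(-20) + 12 = 200 + 12 = 212)
√(a(-749) + N(-444, -971)) = √(212 + 1/((-444)*(1 - 971))) = √(212 - 1/444/(-970)) = √(212 - 1/444*(-1/970)) = √(212 + 1/430680) = √(91304161/430680) = √9830719014870/215340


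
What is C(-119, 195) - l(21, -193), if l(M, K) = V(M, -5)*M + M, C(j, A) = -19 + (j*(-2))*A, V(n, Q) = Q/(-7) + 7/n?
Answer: 46348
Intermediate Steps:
V(n, Q) = 7/n - Q/7 (V(n, Q) = Q*(-1/7) + 7/n = -Q/7 + 7/n = 7/n - Q/7)
C(j, A) = -19 - 2*A*j (C(j, A) = -19 + (-2*j)*A = -19 - 2*A*j)
l(M, K) = M + M*(5/7 + 7/M) (l(M, K) = (7/M - 1/7*(-5))*M + M = (7/M + 5/7)*M + M = (5/7 + 7/M)*M + M = M*(5/7 + 7/M) + M = M + M*(5/7 + 7/M))
C(-119, 195) - l(21, -193) = (-19 - 2*195*(-119)) - (7 + (12/7)*21) = (-19 + 46410) - (7 + 36) = 46391 - 1*43 = 46391 - 43 = 46348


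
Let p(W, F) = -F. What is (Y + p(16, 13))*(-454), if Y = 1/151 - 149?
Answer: 11105294/151 ≈ 73545.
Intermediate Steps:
Y = -22498/151 (Y = 1/151 - 149 = -22498/151 ≈ -148.99)
(Y + p(16, 13))*(-454) = (-22498/151 - 1*13)*(-454) = (-22498/151 - 13)*(-454) = -24461/151*(-454) = 11105294/151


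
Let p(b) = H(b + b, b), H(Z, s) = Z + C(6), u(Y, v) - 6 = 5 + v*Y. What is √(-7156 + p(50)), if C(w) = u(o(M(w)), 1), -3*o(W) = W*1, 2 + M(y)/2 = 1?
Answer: I*√63399/3 ≈ 83.931*I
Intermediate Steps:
M(y) = -2 (M(y) = -4 + 2*1 = -4 + 2 = -2)
o(W) = -W/3
u(Y, v) = 11 + Y*v (u(Y, v) = 6 + (5 + v*Y) = 6 + (5 + Y*v) = 11 + Y*v)
C(w) = 35/3 (C(w) = 11 - ⅓*(-2)*1 = 11 + (⅔)*1 = 11 + ⅔ = 35/3)
H(Z, s) = 35/3 + Z (H(Z, s) = Z + 35/3 = 35/3 + Z)
p(b) = 35/3 + 2*b (p(b) = 35/3 + (b + b) = 35/3 + 2*b)
√(-7156 + p(50)) = √(-7156 + (35/3 + 2*50)) = √(-7156 + (35/3 + 100)) = √(-7156 + 335/3) = √(-21133/3) = I*√63399/3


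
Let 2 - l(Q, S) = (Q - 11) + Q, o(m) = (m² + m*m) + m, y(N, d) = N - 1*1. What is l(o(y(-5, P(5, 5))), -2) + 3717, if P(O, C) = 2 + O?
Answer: 3598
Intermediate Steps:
y(N, d) = -1 + N (y(N, d) = N - 1 = -1 + N)
o(m) = m + 2*m² (o(m) = (m² + m²) + m = 2*m² + m = m + 2*m²)
l(Q, S) = 13 - 2*Q (l(Q, S) = 2 - ((Q - 11) + Q) = 2 - ((-11 + Q) + Q) = 2 - (-11 + 2*Q) = 2 + (11 - 2*Q) = 13 - 2*Q)
l(o(y(-5, P(5, 5))), -2) + 3717 = (13 - 2*(-1 - 5)*(1 + 2*(-1 - 5))) + 3717 = (13 - (-12)*(1 + 2*(-6))) + 3717 = (13 - (-12)*(1 - 12)) + 3717 = (13 - (-12)*(-11)) + 3717 = (13 - 2*66) + 3717 = (13 - 132) + 3717 = -119 + 3717 = 3598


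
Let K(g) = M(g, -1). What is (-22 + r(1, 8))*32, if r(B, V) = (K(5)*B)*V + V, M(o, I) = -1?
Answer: -704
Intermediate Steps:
K(g) = -1
r(B, V) = V - B*V (r(B, V) = (-B)*V + V = -B*V + V = V - B*V)
(-22 + r(1, 8))*32 = (-22 + 8*(1 - 1*1))*32 = (-22 + 8*(1 - 1))*32 = (-22 + 8*0)*32 = (-22 + 0)*32 = -22*32 = -704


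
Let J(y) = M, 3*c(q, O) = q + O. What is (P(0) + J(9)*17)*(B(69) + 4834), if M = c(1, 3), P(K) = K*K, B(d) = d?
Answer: 333404/3 ≈ 1.1113e+5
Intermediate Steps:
c(q, O) = O/3 + q/3 (c(q, O) = (q + O)/3 = (O + q)/3 = O/3 + q/3)
P(K) = K²
M = 4/3 (M = (⅓)*3 + (⅓)*1 = 1 + ⅓ = 4/3 ≈ 1.3333)
J(y) = 4/3
(P(0) + J(9)*17)*(B(69) + 4834) = (0² + (4/3)*17)*(69 + 4834) = (0 + 68/3)*4903 = (68/3)*4903 = 333404/3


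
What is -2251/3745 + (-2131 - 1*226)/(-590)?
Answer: 299955/88382 ≈ 3.3938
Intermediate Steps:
-2251/3745 + (-2131 - 1*226)/(-590) = -2251*1/3745 + (-2131 - 226)*(-1/590) = -2251/3745 - 2357*(-1/590) = -2251/3745 + 2357/590 = 299955/88382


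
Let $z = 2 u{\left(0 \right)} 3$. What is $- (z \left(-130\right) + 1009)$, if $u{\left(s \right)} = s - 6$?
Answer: $-5689$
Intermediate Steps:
$u{\left(s \right)} = -6 + s$ ($u{\left(s \right)} = s - 6 = -6 + s$)
$z = -36$ ($z = 2 \left(-6 + 0\right) 3 = 2 \left(-6\right) 3 = \left(-12\right) 3 = -36$)
$- (z \left(-130\right) + 1009) = - (\left(-36\right) \left(-130\right) + 1009) = - (4680 + 1009) = \left(-1\right) 5689 = -5689$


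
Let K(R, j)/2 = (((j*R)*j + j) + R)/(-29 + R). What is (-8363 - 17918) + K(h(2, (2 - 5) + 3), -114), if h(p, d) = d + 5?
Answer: -380243/12 ≈ -31687.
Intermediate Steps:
h(p, d) = 5 + d
K(R, j) = 2*(R + j + R*j**2)/(-29 + R) (K(R, j) = 2*((((j*R)*j + j) + R)/(-29 + R)) = 2*((((R*j)*j + j) + R)/(-29 + R)) = 2*(((R*j**2 + j) + R)/(-29 + R)) = 2*(((j + R*j**2) + R)/(-29 + R)) = 2*((R + j + R*j**2)/(-29 + R)) = 2*(R + j + R*j**2)/(-29 + R))
(-8363 - 17918) + K(h(2, (2 - 5) + 3), -114) = (-8363 - 17918) + 2*((5 + ((2 - 5) + 3)) - 114 + (5 + ((2 - 5) + 3))*(-114)**2)/(-29 + (5 + ((2 - 5) + 3))) = -26281 + 2*((5 + (-3 + 3)) - 114 + (5 + (-3 + 3))*12996)/(-29 + (5 + (-3 + 3))) = -26281 + 2*((5 + 0) - 114 + (5 + 0)*12996)/(-29 + (5 + 0)) = -26281 + 2*(5 - 114 + 5*12996)/(-29 + 5) = -26281 + 2*(5 - 114 + 64980)/(-24) = -26281 + 2*(-1/24)*64871 = -26281 - 64871/12 = -380243/12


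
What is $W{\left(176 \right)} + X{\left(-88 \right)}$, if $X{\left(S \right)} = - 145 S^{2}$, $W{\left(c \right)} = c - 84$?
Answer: $-1122788$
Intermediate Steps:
$W{\left(c \right)} = -84 + c$
$W{\left(176 \right)} + X{\left(-88 \right)} = \left(-84 + 176\right) - 145 \left(-88\right)^{2} = 92 - 1122880 = -1122788$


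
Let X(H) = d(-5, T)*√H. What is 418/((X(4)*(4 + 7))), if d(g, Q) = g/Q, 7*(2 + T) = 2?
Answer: 228/35 ≈ 6.5143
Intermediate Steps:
T = -12/7 (T = -2 + (⅐)*2 = -2 + 2/7 = -12/7 ≈ -1.7143)
X(H) = 35*√H/12 (X(H) = (-5/(-12/7))*√H = (-5*(-7/12))*√H = 35*√H/12)
418/((X(4)*(4 + 7))) = 418/(((35*√4/12)*(4 + 7))) = 418/((((35/12)*2)*11)) = 418/(((35/6)*11)) = 418/(385/6) = 418*(6/385) = 228/35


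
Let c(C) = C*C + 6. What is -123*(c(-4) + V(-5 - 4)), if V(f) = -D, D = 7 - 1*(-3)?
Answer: -1476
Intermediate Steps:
c(C) = 6 + C² (c(C) = C² + 6 = 6 + C²)
D = 10 (D = 7 + 3 = 10)
V(f) = -10 (V(f) = -1*10 = -10)
-123*(c(-4) + V(-5 - 4)) = -123*((6 + (-4)²) - 10) = -123*((6 + 16) - 10) = -123*(22 - 10) = -123*12 = -1476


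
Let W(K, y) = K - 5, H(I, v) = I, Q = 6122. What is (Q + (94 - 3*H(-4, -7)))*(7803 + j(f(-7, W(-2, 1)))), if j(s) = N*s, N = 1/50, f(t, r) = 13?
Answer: 1214967582/25 ≈ 4.8599e+7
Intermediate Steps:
W(K, y) = -5 + K
N = 1/50 ≈ 0.020000
j(s) = s/50
(Q + (94 - 3*H(-4, -7)))*(7803 + j(f(-7, W(-2, 1)))) = (6122 + (94 - 3*(-4)))*(7803 + (1/50)*13) = (6122 + (94 + 12))*(7803 + 13/50) = (6122 + 106)*(390163/50) = 6228*(390163/50) = 1214967582/25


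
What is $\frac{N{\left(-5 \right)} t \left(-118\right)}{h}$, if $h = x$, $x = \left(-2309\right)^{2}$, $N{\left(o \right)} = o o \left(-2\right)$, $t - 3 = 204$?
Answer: $\frac{1221300}{5331481} \approx 0.22907$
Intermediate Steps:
$t = 207$ ($t = 3 + 204 = 207$)
$N{\left(o \right)} = - 2 o^{2}$ ($N{\left(o \right)} = o^{2} \left(-2\right) = - 2 o^{2}$)
$x = 5331481$
$h = 5331481$
$\frac{N{\left(-5 \right)} t \left(-118\right)}{h} = \frac{- 2 \left(-5\right)^{2} \cdot 207 \left(-118\right)}{5331481} = \left(-2\right) 25 \cdot 207 \left(-118\right) \frac{1}{5331481} = \left(-50\right) 207 \left(-118\right) \frac{1}{5331481} = \left(-10350\right) \left(-118\right) \frac{1}{5331481} = 1221300 \cdot \frac{1}{5331481} = \frac{1221300}{5331481}$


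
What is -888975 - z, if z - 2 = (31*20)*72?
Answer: -933617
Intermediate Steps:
z = 44642 (z = 2 + (31*20)*72 = 2 + 620*72 = 2 + 44640 = 44642)
-888975 - z = -888975 - 1*44642 = -888975 - 44642 = -933617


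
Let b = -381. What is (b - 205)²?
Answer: 343396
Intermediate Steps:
(b - 205)² = (-381 - 205)² = (-586)² = 343396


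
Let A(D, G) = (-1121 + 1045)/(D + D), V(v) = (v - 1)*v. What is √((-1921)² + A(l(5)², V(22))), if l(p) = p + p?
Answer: √369024062/10 ≈ 1921.0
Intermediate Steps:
l(p) = 2*p
V(v) = v*(-1 + v) (V(v) = (-1 + v)*v = v*(-1 + v))
A(D, G) = -38/D (A(D, G) = -76*1/(2*D) = -38/D)
√((-1921)² + A(l(5)², V(22))) = √((-1921)² - 38/((2*5)²)) = √(3690241 - 38/(10²)) = √(3690241 - 38/100) = √(3690241 - 38*1/100) = √(3690241 - 19/50) = √(184512031/50) = √369024062/10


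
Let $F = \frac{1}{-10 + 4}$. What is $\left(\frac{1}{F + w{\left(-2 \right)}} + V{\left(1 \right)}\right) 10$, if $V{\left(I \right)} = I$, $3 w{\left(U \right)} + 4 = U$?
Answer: $\frac{70}{13} \approx 5.3846$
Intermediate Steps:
$w{\left(U \right)} = - \frac{4}{3} + \frac{U}{3}$
$F = - \frac{1}{6}$ ($F = \frac{1}{-6} = - \frac{1}{6} \approx -0.16667$)
$\left(\frac{1}{F + w{\left(-2 \right)}} + V{\left(1 \right)}\right) 10 = \left(\frac{1}{- \frac{1}{6} + \left(- \frac{4}{3} + \frac{1}{3} \left(-2\right)\right)} + 1\right) 10 = \left(\frac{1}{- \frac{1}{6} - 2} + 1\right) 10 = \left(\frac{1}{- \frac{13}{6}} + 1\right) 10 = \left(- \frac{6}{13} + 1\right) 10 = \frac{7}{13} \cdot 10 = \frac{70}{13}$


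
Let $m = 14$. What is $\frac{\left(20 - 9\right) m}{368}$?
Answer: $\frac{77}{184} \approx 0.41848$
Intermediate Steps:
$\frac{\left(20 - 9\right) m}{368} = \frac{\left(20 - 9\right) 14}{368} = 11 \cdot 14 \cdot \frac{1}{368} = 154 \cdot \frac{1}{368} = \frac{77}{184}$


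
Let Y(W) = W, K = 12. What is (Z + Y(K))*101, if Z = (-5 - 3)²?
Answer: 7676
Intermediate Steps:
Z = 64 (Z = (-8)² = 64)
(Z + Y(K))*101 = (64 + 12)*101 = 76*101 = 7676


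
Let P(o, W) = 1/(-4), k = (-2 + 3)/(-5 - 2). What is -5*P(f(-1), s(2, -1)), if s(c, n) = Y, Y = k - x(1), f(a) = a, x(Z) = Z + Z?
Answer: 5/4 ≈ 1.2500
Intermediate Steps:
x(Z) = 2*Z
k = -⅐ (k = 1/(-7) = 1*(-⅐) = -⅐ ≈ -0.14286)
Y = -15/7 (Y = -⅐ - 2 = -15/7 ≈ -2.1429)
s(c, n) = -15/7
P(o, W) = -¼
-5*P(f(-1), s(2, -1)) = -5*(-¼) = 5/4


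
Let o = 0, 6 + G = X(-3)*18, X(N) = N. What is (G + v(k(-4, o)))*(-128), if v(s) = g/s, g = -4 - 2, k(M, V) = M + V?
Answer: 7488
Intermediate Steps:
G = -60 (G = -6 - 3*18 = -6 - 54 = -60)
g = -6
v(s) = -6/s
(G + v(k(-4, o)))*(-128) = (-60 - 6/(-4 + 0))*(-128) = (-60 - 6/(-4))*(-128) = (-60 - 6*(-¼))*(-128) = (-60 + 3/2)*(-128) = -117/2*(-128) = 7488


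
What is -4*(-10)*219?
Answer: 8760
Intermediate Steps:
-4*(-10)*219 = -(-40)*219 = -1*(-8760) = 8760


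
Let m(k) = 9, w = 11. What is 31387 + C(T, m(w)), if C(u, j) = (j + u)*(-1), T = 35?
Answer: 31343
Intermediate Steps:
C(u, j) = -j - u
31387 + C(T, m(w)) = 31387 + (-1*9 - 1*35) = 31387 + (-9 - 35) = 31387 - 44 = 31343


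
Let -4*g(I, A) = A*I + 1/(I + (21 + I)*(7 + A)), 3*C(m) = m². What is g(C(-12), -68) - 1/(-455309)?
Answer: 6183781476689/7578162996 ≈ 816.00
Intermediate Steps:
C(m) = m²/3
g(I, A) = -1/(4*(I + (7 + A)*(21 + I))) - A*I/4 (g(I, A) = -(A*I + 1/(I + (21 + I)*(7 + A)))/4 = -(A*I + 1/(I + (7 + A)*(21 + I)))/4 = -(1/(I + (7 + A)*(21 + I)) + A*I)/4 = -1/(4*(I + (7 + A)*(21 + I))) - A*I/4)
g(C(-12), -68) - 1/(-455309) = (-1 - 1*(-68)²*((⅓)*(-12)²)² - 147*(-68)*(⅓)*(-12)² - 21*(⅓)*(-12)²*(-68)² - 8*(-68)*((⅓)*(-12)²)²)/(4*(147 + 8*((⅓)*(-12)²) + 21*(-68) - 68*(-12)²/3)) - 1/(-455309) = (-1 - 1*4624*((⅓)*144)² - 147*(-68)*(⅓)*144 - 21*(⅓)*144*4624 - 8*(-68)*((⅓)*144)²)/(4*(147 + 8*((⅓)*144) - 1428 - 68*144/3)) - 1*(-1/455309) = (-1 - 1*4624*48² - 147*(-68)*48 - 21*48*4624 - 8*(-68)*48²)/(4*(147 + 8*48 - 1428 - 68*48)) + 1/455309 = (-1 - 1*4624*2304 + 479808 - 4660992 - 8*(-68)*2304)/(4*(147 + 384 - 1428 - 3264)) + 1/455309 = (¼)*(-1 - 10653696 + 479808 - 4660992 + 1253376)/(-4161) + 1/455309 = (¼)*(-1/4161)*(-13581505) + 1/455309 = 13581505/16644 + 1/455309 = 6183781476689/7578162996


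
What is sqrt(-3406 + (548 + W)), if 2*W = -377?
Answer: 3*I*sqrt(1354)/2 ≈ 55.195*I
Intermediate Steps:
W = -377/2 (W = (1/2)*(-377) = -377/2 ≈ -188.50)
sqrt(-3406 + (548 + W)) = sqrt(-3406 + (548 - 377/2)) = sqrt(-3406 + 719/2) = sqrt(-6093/2) = 3*I*sqrt(1354)/2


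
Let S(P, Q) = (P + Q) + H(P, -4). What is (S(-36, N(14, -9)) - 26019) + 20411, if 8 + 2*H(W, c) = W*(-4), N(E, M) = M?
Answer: -5585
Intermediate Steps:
H(W, c) = -4 - 2*W (H(W, c) = -4 + (W*(-4))/2 = -4 + (-4*W)/2 = -4 - 2*W)
S(P, Q) = -4 + Q - P (S(P, Q) = (P + Q) + (-4 - 2*P) = -4 + Q - P)
(S(-36, N(14, -9)) - 26019) + 20411 = ((-4 - 9 - 1*(-36)) - 26019) + 20411 = ((-4 - 9 + 36) - 26019) + 20411 = (23 - 26019) + 20411 = -25996 + 20411 = -5585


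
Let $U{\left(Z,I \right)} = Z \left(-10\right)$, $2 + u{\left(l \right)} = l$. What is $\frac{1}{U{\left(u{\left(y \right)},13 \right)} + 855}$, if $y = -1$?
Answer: $\frac{1}{885} \approx 0.0011299$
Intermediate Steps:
$u{\left(l \right)} = -2 + l$
$U{\left(Z,I \right)} = - 10 Z$
$\frac{1}{U{\left(u{\left(y \right)},13 \right)} + 855} = \frac{1}{- 10 \left(-2 - 1\right) + 855} = \frac{1}{\left(-10\right) \left(-3\right) + 855} = \frac{1}{30 + 855} = \frac{1}{885}$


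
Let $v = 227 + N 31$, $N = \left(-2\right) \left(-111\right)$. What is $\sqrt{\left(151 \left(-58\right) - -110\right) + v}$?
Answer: $9 i \sqrt{19} \approx 39.23 i$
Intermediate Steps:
$N = 222$
$v = 7109$ ($v = 227 + 222 \cdot 31 = 227 + 6882 = 7109$)
$\sqrt{\left(151 \left(-58\right) - -110\right) + v} = \sqrt{\left(151 \left(-58\right) - -110\right) + 7109} = \sqrt{\left(-8758 + 110\right) + 7109} = \sqrt{-8648 + 7109} = \sqrt{-1539} = 9 i \sqrt{19}$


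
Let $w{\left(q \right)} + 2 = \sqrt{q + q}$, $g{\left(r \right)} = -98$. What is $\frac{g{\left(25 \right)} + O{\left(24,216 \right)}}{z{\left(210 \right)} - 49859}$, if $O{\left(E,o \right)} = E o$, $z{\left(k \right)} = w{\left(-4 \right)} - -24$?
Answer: $- \frac{253470982}{2483726577} - \frac{10172 i \sqrt{2}}{2483726577} \approx -0.10205 - 5.7919 \cdot 10^{-6} i$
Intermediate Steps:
$w{\left(q \right)} = -2 + \sqrt{2} \sqrt{q}$ ($w{\left(q \right)} = -2 + \sqrt{q + q} = -2 + \sqrt{2 q} = -2 + \sqrt{2} \sqrt{q}$)
$z{\left(k \right)} = 22 + 2 i \sqrt{2}$ ($z{\left(k \right)} = \left(-2 + \sqrt{2} \sqrt{-4}\right) - -24 = \left(-2 + \sqrt{2} \cdot 2 i\right) + 24 = \left(-2 + 2 i \sqrt{2}\right) + 24 = 22 + 2 i \sqrt{2}$)
$\frac{g{\left(25 \right)} + O{\left(24,216 \right)}}{z{\left(210 \right)} - 49859} = \frac{-98 + 24 \cdot 216}{\left(22 + 2 i \sqrt{2}\right) - 49859} = \frac{-98 + 5184}{-49837 + 2 i \sqrt{2}} = \frac{5086}{-49837 + 2 i \sqrt{2}}$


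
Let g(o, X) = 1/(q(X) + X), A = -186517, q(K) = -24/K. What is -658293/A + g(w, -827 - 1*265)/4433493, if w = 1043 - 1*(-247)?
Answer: 290015062161234083/82171220645354970 ≈ 3.5294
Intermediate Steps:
w = 1290 (w = 1043 + 247 = 1290)
g(o, X) = 1/(X - 24/X) (g(o, X) = 1/(-24/X + X) = 1/(X - 24/X))
-658293/A + g(w, -827 - 1*265)/4433493 = -658293/(-186517) + ((-827 - 1*265)/(-24 + (-827 - 1*265)²))/4433493 = -658293*(-1/186517) + ((-827 - 265)/(-24 + (-827 - 265)²))*(1/4433493) = 658293/186517 - 1092/(-24 + (-1092)²)*(1/4433493) = 658293/186517 - 1092/(-24 + 1192464)*(1/4433493) = 658293/186517 - 1092/1192440*(1/4433493) = 658293/186517 - 1092*1/1192440*(1/4433493) = 658293/186517 - 91/99370*1/4433493 = 658293/186517 - 91/440556199410 = 290015062161234083/82171220645354970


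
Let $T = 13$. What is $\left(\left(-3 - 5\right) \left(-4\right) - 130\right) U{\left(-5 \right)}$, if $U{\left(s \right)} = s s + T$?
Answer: $-3724$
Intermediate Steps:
$U{\left(s \right)} = 13 + s^{2}$ ($U{\left(s \right)} = s s + 13 = s^{2} + 13 = 13 + s^{2}$)
$\left(\left(-3 - 5\right) \left(-4\right) - 130\right) U{\left(-5 \right)} = \left(\left(-3 - 5\right) \left(-4\right) - 130\right) \left(13 + \left(-5\right)^{2}\right) = \left(\left(-8\right) \left(-4\right) - 130\right) \left(13 + 25\right) = \left(32 - 130\right) 38 = \left(-98\right) 38 = -3724$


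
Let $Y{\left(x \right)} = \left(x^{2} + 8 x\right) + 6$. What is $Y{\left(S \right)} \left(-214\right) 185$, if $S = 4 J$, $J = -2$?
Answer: $-237540$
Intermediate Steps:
$S = -8$ ($S = 4 \left(-2\right) = -8$)
$Y{\left(x \right)} = 6 + x^{2} + 8 x$
$Y{\left(S \right)} \left(-214\right) 185 = \left(6 + \left(-8\right)^{2} + 8 \left(-8\right)\right) \left(-214\right) 185 = \left(6 + 64 - 64\right) \left(-214\right) 185 = 6 \left(-214\right) 185 = \left(-1284\right) 185 = -237540$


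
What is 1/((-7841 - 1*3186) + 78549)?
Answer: 1/67522 ≈ 1.4810e-5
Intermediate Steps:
1/((-7841 - 1*3186) + 78549) = 1/((-7841 - 3186) + 78549) = 1/(-11027 + 78549) = 1/67522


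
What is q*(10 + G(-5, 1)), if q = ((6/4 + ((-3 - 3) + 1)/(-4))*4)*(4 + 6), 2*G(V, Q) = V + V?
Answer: 550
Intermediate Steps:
G(V, Q) = V (G(V, Q) = (V + V)/2 = (2*V)/2 = V)
q = 110 (q = ((6*(1/4) + (-6 + 1)*(-1/4))*4)*10 = ((3/2 - 5*(-1/4))*4)*10 = ((3/2 + 5/4)*4)*10 = ((11/4)*4)*10 = 11*10 = 110)
q*(10 + G(-5, 1)) = 110*(10 - 5) = 110*5 = 550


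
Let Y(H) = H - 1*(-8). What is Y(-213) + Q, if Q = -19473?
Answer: -19678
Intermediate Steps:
Y(H) = 8 + H (Y(H) = H + 8 = 8 + H)
Y(-213) + Q = (8 - 213) - 19473 = -205 - 19473 = -19678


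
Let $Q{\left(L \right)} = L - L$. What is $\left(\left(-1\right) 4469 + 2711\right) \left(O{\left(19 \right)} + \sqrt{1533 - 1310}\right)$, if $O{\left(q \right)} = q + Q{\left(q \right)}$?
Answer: $-33402 - 1758 \sqrt{223} \approx -59655.0$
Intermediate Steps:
$Q{\left(L \right)} = 0$
$O{\left(q \right)} = q$ ($O{\left(q \right)} = q + 0 = q$)
$\left(\left(-1\right) 4469 + 2711\right) \left(O{\left(19 \right)} + \sqrt{1533 - 1310}\right) = \left(\left(-1\right) 4469 + 2711\right) \left(19 + \sqrt{1533 - 1310}\right) = \left(-4469 + 2711\right) \left(19 + \sqrt{223}\right) = - 1758 \left(19 + \sqrt{223}\right) = -33402 - 1758 \sqrt{223}$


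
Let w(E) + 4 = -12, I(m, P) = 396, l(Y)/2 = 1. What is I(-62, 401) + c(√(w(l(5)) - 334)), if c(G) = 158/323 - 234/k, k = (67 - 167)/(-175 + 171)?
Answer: 3126068/8075 ≈ 387.13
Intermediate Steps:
l(Y) = 2 (l(Y) = 2*1 = 2)
k = 25 (k = -100/(-4) = -100*(-¼) = 25)
w(E) = -16 (w(E) = -4 - 12 = -16)
c(G) = -71632/8075 (c(G) = 158/323 - 234/25 = -71632/8075)
I(-62, 401) + c(√(w(l(5)) - 334)) = 396 - 71632/8075 = 3126068/8075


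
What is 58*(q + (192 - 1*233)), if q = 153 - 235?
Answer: -7134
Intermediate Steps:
q = -82
58*(q + (192 - 1*233)) = 58*(-82 + (192 - 1*233)) = 58*(-82 + (192 - 233)) = 58*(-82 - 41) = 58*(-123) = -7134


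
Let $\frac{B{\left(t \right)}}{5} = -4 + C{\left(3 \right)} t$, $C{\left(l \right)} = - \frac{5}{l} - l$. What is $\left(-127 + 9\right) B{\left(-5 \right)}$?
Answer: $- \frac{34220}{3} \approx -11407.0$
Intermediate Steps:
$C{\left(l \right)} = - l - \frac{5}{l}$
$B{\left(t \right)} = -20 - \frac{70 t}{3}$ ($B{\left(t \right)} = 5 \left(-4 + \left(\left(-1\right) 3 - \frac{5}{3}\right) t\right) = 5 \left(-4 + \left(-3 - \frac{5}{3}\right) t\right) = 5 \left(-4 - \frac{14 t}{3}\right) = -20 - \frac{70 t}{3}$)
$\left(-127 + 9\right) B{\left(-5 \right)} = \left(-127 + 9\right) \left(-20 - - \frac{350}{3}\right) = - 118 \left(-20 + \frac{350}{3}\right) = \left(-118\right) \frac{290}{3} = - \frac{34220}{3}$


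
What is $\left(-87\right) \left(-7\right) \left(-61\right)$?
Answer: $-37149$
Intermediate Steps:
$\left(-87\right) \left(-7\right) \left(-61\right) = 609 \left(-61\right) = -37149$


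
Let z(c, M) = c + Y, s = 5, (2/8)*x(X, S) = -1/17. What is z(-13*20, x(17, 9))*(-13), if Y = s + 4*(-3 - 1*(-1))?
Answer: 3419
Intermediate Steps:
x(X, S) = -4/17 (x(X, S) = 4*(-1/17) = -4/17)
Y = -3 (Y = 5 + 4*(-3 - 1*(-1)) = 5 + 4*(-3 + 1) = 5 + 4*(-2) = 5 - 8 = -3)
z(c, M) = -3 + c (z(c, M) = c - 3 = -3 + c)
z(-13*20, x(17, 9))*(-13) = (-3 - 13*20)*(-13) = (-3 - 260)*(-13) = -263*(-13) = 3419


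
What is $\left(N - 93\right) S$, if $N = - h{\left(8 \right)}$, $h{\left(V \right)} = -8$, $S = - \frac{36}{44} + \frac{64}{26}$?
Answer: $- \frac{19975}{143} \approx -139.69$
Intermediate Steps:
$S = \frac{235}{143}$ ($S = \left(-36\right) \frac{1}{44} + 64 \cdot \frac{1}{26} = - \frac{9}{11} + \frac{32}{13} = \frac{235}{143} \approx 1.6434$)
$N = 8$ ($N = \left(-1\right) \left(-8\right) = 8$)
$\left(N - 93\right) S = \left(8 - 93\right) \frac{235}{143} = \left(-85\right) \frac{235}{143} = - \frac{19975}{143}$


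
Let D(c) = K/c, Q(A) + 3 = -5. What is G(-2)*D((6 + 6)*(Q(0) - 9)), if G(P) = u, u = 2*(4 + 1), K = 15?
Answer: -25/34 ≈ -0.73529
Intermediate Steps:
Q(A) = -8 (Q(A) = -3 - 5 = -8)
u = 10 (u = 2*5 = 10)
G(P) = 10
D(c) = 15/c
G(-2)*D((6 + 6)*(Q(0) - 9)) = 10*(15/(((6 + 6)*(-8 - 9)))) = 10*(15/((12*(-17)))) = 10*(15/(-204)) = 10*(15*(-1/204)) = 10*(-5/68) = -25/34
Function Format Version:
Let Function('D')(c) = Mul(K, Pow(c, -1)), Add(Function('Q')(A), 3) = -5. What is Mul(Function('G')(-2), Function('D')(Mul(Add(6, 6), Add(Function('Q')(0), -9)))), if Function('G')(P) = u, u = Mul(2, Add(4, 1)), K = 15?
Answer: Rational(-25, 34) ≈ -0.73529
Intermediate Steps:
Function('Q')(A) = -8 (Function('Q')(A) = Add(-3, -5) = -8)
u = 10 (u = Mul(2, 5) = 10)
Function('G')(P) = 10
Function('D')(c) = Mul(15, Pow(c, -1))
Mul(Function('G')(-2), Function('D')(Mul(Add(6, 6), Add(Function('Q')(0), -9)))) = Mul(10, Mul(15, Pow(Mul(Add(6, 6), Add(-8, -9)), -1))) = Mul(10, Mul(15, Pow(Mul(12, -17), -1))) = Mul(10, Mul(15, Pow(-204, -1))) = Mul(10, Mul(15, Rational(-1, 204))) = Mul(10, Rational(-5, 68)) = Rational(-25, 34)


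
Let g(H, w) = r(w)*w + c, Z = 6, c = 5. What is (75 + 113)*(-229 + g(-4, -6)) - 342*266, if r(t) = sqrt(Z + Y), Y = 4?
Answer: -133084 - 1128*sqrt(10) ≈ -1.3665e+5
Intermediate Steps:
r(t) = sqrt(10) (r(t) = sqrt(6 + 4) = sqrt(10))
g(H, w) = 5 + w*sqrt(10) (g(H, w) = sqrt(10)*w + 5 = w*sqrt(10) + 5 = 5 + w*sqrt(10))
(75 + 113)*(-229 + g(-4, -6)) - 342*266 = (75 + 113)*(-229 + (5 - 6*sqrt(10))) - 342*266 = 188*(-224 - 6*sqrt(10)) - 90972 = (-42112 - 1128*sqrt(10)) - 90972 = -133084 - 1128*sqrt(10)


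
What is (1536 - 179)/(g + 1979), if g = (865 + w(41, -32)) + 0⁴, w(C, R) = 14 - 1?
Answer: 1357/2857 ≈ 0.47497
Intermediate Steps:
w(C, R) = 13
g = 878 (g = (865 + 13) + 0⁴ = 878 + 0 = 878)
(1536 - 179)/(g + 1979) = (1536 - 179)/(878 + 1979) = 1357/2857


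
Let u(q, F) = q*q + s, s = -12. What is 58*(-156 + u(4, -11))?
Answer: -8816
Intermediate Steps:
u(q, F) = -12 + q**2 (u(q, F) = q*q - 12 = q**2 - 12 = -12 + q**2)
58*(-156 + u(4, -11)) = 58*(-156 + (-12 + 4**2)) = 58*(-156 + (-12 + 16)) = 58*(-156 + 4) = 58*(-152) = -8816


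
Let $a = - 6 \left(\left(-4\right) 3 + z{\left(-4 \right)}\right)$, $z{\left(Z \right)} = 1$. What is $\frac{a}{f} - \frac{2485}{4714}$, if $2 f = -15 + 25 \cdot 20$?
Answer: $- \frac{582977}{2286290} \approx -0.25499$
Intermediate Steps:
$f = \frac{485}{2}$ ($f = \frac{-15 + 25 \cdot 20}{2} = \frac{-15 + 500}{2} = \frac{1}{2} \cdot 485 = \frac{485}{2} \approx 242.5$)
$a = 66$ ($a = - 6 \left(\left(-4\right) 3 + 1\right) = - 6 \left(-12 + 1\right) = \left(-6\right) \left(-11\right) = 66$)
$\frac{a}{f} - \frac{2485}{4714} = \frac{66}{\frac{485}{2}} - \frac{2485}{4714} = 66 \cdot \frac{2}{485} - \frac{2485}{4714} = \frac{132}{485} - \frac{2485}{4714} = - \frac{582977}{2286290}$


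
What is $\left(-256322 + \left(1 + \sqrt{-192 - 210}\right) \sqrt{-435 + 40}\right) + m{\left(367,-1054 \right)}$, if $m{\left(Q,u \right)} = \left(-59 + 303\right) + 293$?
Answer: $-255785 - \sqrt{158790} + i \sqrt{395} \approx -2.5618 \cdot 10^{5} + 19.875 i$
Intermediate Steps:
$m{\left(Q,u \right)} = 537$ ($m{\left(Q,u \right)} = 244 + 293 = 537$)
$\left(-256322 + \left(1 + \sqrt{-192 - 210}\right) \sqrt{-435 + 40}\right) + m{\left(367,-1054 \right)} = \left(-256322 + \left(1 + \sqrt{-192 - 210}\right) \sqrt{-435 + 40}\right) + 537 = \left(-256322 + \left(1 + \sqrt{-402}\right) \sqrt{-395}\right) + 537 = \left(-256322 + \left(1 + i \sqrt{402}\right) i \sqrt{395}\right) + 537 = \left(-256322 + i \sqrt{395} \left(1 + i \sqrt{402}\right)\right) + 537 = -255785 + i \sqrt{395} \left(1 + i \sqrt{402}\right)$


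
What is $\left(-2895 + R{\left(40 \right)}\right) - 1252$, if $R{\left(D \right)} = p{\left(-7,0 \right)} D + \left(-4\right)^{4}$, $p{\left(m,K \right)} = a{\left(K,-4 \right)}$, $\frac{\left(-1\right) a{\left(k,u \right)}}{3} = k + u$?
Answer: $-3411$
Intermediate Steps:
$a{\left(k,u \right)} = - 3 k - 3 u$ ($a{\left(k,u \right)} = - 3 \left(k + u\right) = - 3 k - 3 u$)
$p{\left(m,K \right)} = 12 - 3 K$ ($p{\left(m,K \right)} = - 3 K - -12 = - 3 K + 12 = 12 - 3 K$)
$R{\left(D \right)} = 256 + 12 D$ ($R{\left(D \right)} = \left(12 - 0\right) D + \left(-4\right)^{4} = \left(12 + 0\right) D + 256 = 12 D + 256 = 256 + 12 D$)
$\left(-2895 + R{\left(40 \right)}\right) - 1252 = \left(-2895 + \left(256 + 12 \cdot 40\right)\right) - 1252 = \left(-2895 + \left(256 + 480\right)\right) - 1252 = \left(-2895 + 736\right) - 1252 = -2159 - 1252 = -3411$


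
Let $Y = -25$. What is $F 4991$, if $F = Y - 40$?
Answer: $-324415$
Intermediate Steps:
$F = -65$ ($F = -25 - 40 = -65$)
$F 4991 = \left(-65\right) 4991 = -324415$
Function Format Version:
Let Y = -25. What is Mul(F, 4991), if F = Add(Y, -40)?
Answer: -324415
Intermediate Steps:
F = -65 (F = Add(-25, -40) = -65)
Mul(F, 4991) = Mul(-65, 4991) = -324415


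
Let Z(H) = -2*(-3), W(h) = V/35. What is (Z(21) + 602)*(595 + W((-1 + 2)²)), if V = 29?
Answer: 12679232/35 ≈ 3.6226e+5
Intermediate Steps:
W(h) = 29/35
Z(H) = 6
(Z(21) + 602)*(595 + W((-1 + 2)²)) = (6 + 602)*(595 + 29/35) = 608*(20854/35) = 12679232/35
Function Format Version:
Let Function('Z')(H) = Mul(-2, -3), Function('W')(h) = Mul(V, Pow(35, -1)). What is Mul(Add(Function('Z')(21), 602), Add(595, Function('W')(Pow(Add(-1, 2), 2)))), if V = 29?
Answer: Rational(12679232, 35) ≈ 3.6226e+5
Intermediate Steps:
Function('W')(h) = Rational(29, 35) (Function('W')(h) = Mul(29, Pow(35, -1)) = Mul(29, Rational(1, 35)) = Rational(29, 35))
Function('Z')(H) = 6
Mul(Add(Function('Z')(21), 602), Add(595, Function('W')(Pow(Add(-1, 2), 2)))) = Mul(Add(6, 602), Add(595, Rational(29, 35))) = Mul(608, Rational(20854, 35)) = Rational(12679232, 35)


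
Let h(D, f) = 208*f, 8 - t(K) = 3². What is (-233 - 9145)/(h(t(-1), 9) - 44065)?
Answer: 9378/42193 ≈ 0.22226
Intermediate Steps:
t(K) = -1 (t(K) = 8 - 1*3² = 8 - 1*9 = 8 - 9 = -1)
(-233 - 9145)/(h(t(-1), 9) - 44065) = (-233 - 9145)/(208*9 - 44065) = -9378/(1872 - 44065) = -9378/(-42193) = -9378*(-1/42193) = 9378/42193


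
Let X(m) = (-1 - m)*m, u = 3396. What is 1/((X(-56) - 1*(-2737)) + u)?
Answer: 1/3053 ≈ 0.00032755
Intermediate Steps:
X(m) = m*(-1 - m)
1/((X(-56) - 1*(-2737)) + u) = 1/((-1*(-56)*(1 - 56) - 1*(-2737)) + 3396) = 1/((-1*(-56)*(-55) + 2737) + 3396) = 1/((-3080 + 2737) + 3396) = 1/(-343 + 3396) = 1/3053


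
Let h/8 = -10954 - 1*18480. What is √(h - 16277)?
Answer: I*√251749 ≈ 501.75*I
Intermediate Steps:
h = -235472 (h = 8*(-10954 - 1*18480) = 8*(-10954 - 18480) = 8*(-29434) = -235472)
√(h - 16277) = √(-235472 - 16277) = √(-251749) = I*√251749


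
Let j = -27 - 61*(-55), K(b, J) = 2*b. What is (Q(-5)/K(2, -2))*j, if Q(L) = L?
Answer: -4160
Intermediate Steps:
j = 3328 (j = -27 + 3355 = 3328)
(Q(-5)/K(2, -2))*j = -5/(2*2)*3328 = -5/4*3328 = -4160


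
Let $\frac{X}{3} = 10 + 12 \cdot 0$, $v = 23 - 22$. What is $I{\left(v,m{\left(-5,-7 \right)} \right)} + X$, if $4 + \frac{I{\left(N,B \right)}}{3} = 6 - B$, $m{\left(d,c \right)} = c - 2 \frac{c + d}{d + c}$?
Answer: $63$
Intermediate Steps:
$v = 1$
$m{\left(d,c \right)} = -2 + c$ ($m{\left(d,c \right)} = c - 2 \frac{c + d}{c + d} = c - 2 = -2 + c$)
$I{\left(N,B \right)} = 6 - 3 B$ ($I{\left(N,B \right)} = -12 + 3 \left(6 - B\right) = -12 - \left(-18 + 3 B\right) = 6 - 3 B$)
$X = 30$ ($X = 3 \left(10 + 12 \cdot 0\right) = 3 \left(10 + 0\right) = 3 \cdot 10 = 30$)
$I{\left(v,m{\left(-5,-7 \right)} \right)} + X = \left(6 - 3 \left(-2 - 7\right)\right) + 30 = \left(6 - -27\right) + 30 = \left(6 + 27\right) + 30 = 33 + 30 = 63$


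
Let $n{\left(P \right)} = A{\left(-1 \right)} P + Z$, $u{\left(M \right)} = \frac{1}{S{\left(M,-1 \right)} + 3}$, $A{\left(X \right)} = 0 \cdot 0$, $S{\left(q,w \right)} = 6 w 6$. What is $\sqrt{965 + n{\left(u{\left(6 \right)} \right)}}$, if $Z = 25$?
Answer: $3 \sqrt{110} \approx 31.464$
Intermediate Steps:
$S{\left(q,w \right)} = 36 w$
$A{\left(X \right)} = 0$
$u{\left(M \right)} = - \frac{1}{33}$ ($u{\left(M \right)} = \frac{1}{36 \left(-1\right) + 3} = \frac{1}{-36 + 3} = \frac{1}{-33} = - \frac{1}{33}$)
$n{\left(P \right)} = 25$ ($n{\left(P \right)} = 0 P + 25 = 0 + 25 = 25$)
$\sqrt{965 + n{\left(u{\left(6 \right)} \right)}} = \sqrt{965 + 25} = \sqrt{990} = 3 \sqrt{110}$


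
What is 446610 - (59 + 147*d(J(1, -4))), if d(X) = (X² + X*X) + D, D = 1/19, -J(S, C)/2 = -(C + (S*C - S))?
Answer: 6674458/19 ≈ 3.5129e+5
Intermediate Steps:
J(S, C) = -2*S + 2*C + 2*C*S (J(S, C) = -(-2)*(C + (S*C - S)) = -(-2)*(C + (C*S - S)) = -(-2)*(C + (-S + C*S)) = -(-2)*(C - S + C*S) = -2*(S - C - C*S) = -2*S + 2*C + 2*C*S)
D = 1/19 ≈ 0.052632
d(X) = 1/19 + 2*X² (d(X) = (X² + X*X) + 1/19 = (X² + X²) + 1/19 = 2*X² + 1/19 = 1/19 + 2*X²)
446610 - (59 + 147*d(J(1, -4))) = 446610 - (59 + 147*(1/19 + 2*(-2*1 + 2*(-4) + 2*(-4)*1)²)) = 446610 - (59 + 147*(1/19 + 2*(-2 - 8 - 8)²)) = 446610 - (59 + 147*(1/19 + 2*(-18)²)) = 446610 - (59 + 147*(1/19 + 2*324)) = 446610 - (59 + 147*(1/19 + 648)) = 446610 - (59 + 147*(12313/19)) = 446610 - (59 + 1810011/19) = 446610 - 1*1811132/19 = 446610 - 1811132/19 = 6674458/19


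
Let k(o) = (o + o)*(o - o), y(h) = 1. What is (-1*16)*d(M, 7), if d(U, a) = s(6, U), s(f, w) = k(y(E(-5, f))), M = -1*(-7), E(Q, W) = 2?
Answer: 0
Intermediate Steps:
k(o) = 0 (k(o) = (2*o)*0 = 0)
M = 7
s(f, w) = 0
d(U, a) = 0
(-1*16)*d(M, 7) = -1*16*0 = -16*0 = 0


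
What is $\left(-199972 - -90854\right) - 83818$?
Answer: $-192936$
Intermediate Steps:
$\left(-199972 - -90854\right) - 83818 = \left(-199972 + \left(-44364 + 135218\right)\right) - 83818 = \left(-199972 + 90854\right) - 83818 = -109118 - 83818 = -192936$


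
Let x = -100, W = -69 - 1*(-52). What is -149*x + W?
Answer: 14883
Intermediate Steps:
W = -17 (W = -69 + 52 = -17)
-149*x + W = -149*(-100) - 17 = 14900 - 17 = 14883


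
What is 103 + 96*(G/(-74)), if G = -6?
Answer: 4099/37 ≈ 110.78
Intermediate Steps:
103 + 96*(G/(-74)) = 103 + 96*(-6/(-74)) = 103 + 96*(-6*(-1/74)) = 103 + 96*(3/37) = 103 + 288/37 = 4099/37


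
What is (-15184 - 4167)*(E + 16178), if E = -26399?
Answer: 197786571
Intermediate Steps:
(-15184 - 4167)*(E + 16178) = (-15184 - 4167)*(-26399 + 16178) = -19351*(-10221) = 197786571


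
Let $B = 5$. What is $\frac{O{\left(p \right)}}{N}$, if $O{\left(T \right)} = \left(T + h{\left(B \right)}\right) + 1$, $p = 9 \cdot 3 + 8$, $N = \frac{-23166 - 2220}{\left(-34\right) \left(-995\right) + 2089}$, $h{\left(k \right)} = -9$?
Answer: $- \frac{323271}{8462} \approx -38.203$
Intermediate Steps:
$N = - \frac{8462}{11973}$ ($N = - \frac{25386}{33830 + 2089} = - \frac{25386}{35919} = \left(-25386\right) \frac{1}{35919} = - \frac{8462}{11973} \approx -0.70676$)
$p = 35$ ($p = 27 + 8 = 35$)
$O{\left(T \right)} = -8 + T$ ($O{\left(T \right)} = \left(T - 9\right) + 1 = \left(-9 + T\right) + 1 = -8 + T$)
$\frac{O{\left(p \right)}}{N} = \frac{-8 + 35}{- \frac{8462}{11973}} = 27 \left(- \frac{11973}{8462}\right) = - \frac{323271}{8462}$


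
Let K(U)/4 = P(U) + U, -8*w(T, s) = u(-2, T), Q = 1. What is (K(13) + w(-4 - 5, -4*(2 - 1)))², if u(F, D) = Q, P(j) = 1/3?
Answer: 1630729/576 ≈ 2831.1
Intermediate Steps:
P(j) = ⅓
u(F, D) = 1
w(T, s) = -⅛ (w(T, s) = -⅛*1 = -⅛)
K(U) = 4/3 + 4*U (K(U) = 4*(⅓ + U) = 4/3 + 4*U)
(K(13) + w(-4 - 5, -4*(2 - 1)))² = ((4/3 + 4*13) - ⅛)² = ((4/3 + 52) - ⅛)² = (160/3 - ⅛)² = (1277/24)² = 1630729/576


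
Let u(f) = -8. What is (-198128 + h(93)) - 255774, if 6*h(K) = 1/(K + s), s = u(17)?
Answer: -231490019/510 ≈ -4.5390e+5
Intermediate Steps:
s = -8
h(K) = 1/(6*(-8 + K)) (h(K) = 1/(6*(K - 8)) = 1/(6*(-8 + K)))
(-198128 + h(93)) - 255774 = (-198128 + 1/(6*(-8 + 93))) - 255774 = (-198128 + (1/6)/85) - 255774 = (-198128 + (1/6)*(1/85)) - 255774 = (-198128 + 1/510) - 255774 = -101045279/510 - 255774 = -231490019/510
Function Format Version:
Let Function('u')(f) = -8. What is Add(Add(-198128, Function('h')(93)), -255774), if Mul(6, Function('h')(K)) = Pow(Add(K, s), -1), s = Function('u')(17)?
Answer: Rational(-231490019, 510) ≈ -4.5390e+5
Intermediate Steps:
s = -8
Function('h')(K) = Mul(Rational(1, 6), Pow(Add(-8, K), -1)) (Function('h')(K) = Mul(Rational(1, 6), Pow(Add(K, -8), -1)) = Mul(Rational(1, 6), Pow(Add(-8, K), -1)))
Add(Add(-198128, Function('h')(93)), -255774) = Add(Add(-198128, Mul(Rational(1, 6), Pow(Add(-8, 93), -1))), -255774) = Add(Add(-198128, Mul(Rational(1, 6), Pow(85, -1))), -255774) = Add(Add(-198128, Mul(Rational(1, 6), Rational(1, 85))), -255774) = Add(Add(-198128, Rational(1, 510)), -255774) = Add(Rational(-101045279, 510), -255774) = Rational(-231490019, 510)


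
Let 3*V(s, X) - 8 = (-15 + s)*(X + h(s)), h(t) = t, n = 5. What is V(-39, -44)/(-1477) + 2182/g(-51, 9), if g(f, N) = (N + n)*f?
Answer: -102177/25109 ≈ -4.0693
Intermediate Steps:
g(f, N) = f*(5 + N) (g(f, N) = (N + 5)*f = (5 + N)*f = f*(5 + N))
V(s, X) = 8/3 + (-15 + s)*(X + s)/3 (V(s, X) = 8/3 + ((-15 + s)*(X + s))/3 = 8/3 + (-15 + s)*(X + s)/3)
V(-39, -44)/(-1477) + 2182/g(-51, 9) = (8/3 - 5*(-44) - 5*(-39) + (⅓)*(-39)² + (⅓)*(-44)*(-39))/(-1477) + 2182/((-51*(5 + 9))) = (8/3 + 220 + 195 + (⅓)*1521 + 572)*(-1/1477) + 2182/((-51*14)) = (8/3 + 220 + 195 + 507 + 572)*(-1/1477) + 2182/(-714) = (4490/3)*(-1/1477) + 2182*(-1/714) = -4490/4431 - 1091/357 = -102177/25109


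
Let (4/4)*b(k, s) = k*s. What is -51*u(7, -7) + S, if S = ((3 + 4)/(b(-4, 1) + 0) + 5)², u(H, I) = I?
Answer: 5881/16 ≈ 367.56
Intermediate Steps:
b(k, s) = k*s
S = 169/16 (S = ((3 + 4)/(-4*1 + 0) + 5)² = (7/(-4 + 0) + 5)² = (7/(-4) + 5)² = (7*(-¼) + 5)² = (-7/4 + 5)² = (13/4)² = 169/16 ≈ 10.563)
-51*u(7, -7) + S = -51*(-7) + 169/16 = 357 + 169/16 = 5881/16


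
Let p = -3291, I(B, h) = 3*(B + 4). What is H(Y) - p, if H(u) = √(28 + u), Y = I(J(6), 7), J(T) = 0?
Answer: 3291 + 2*√10 ≈ 3297.3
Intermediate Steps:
I(B, h) = 12 + 3*B (I(B, h) = 3*(4 + B) = 12 + 3*B)
Y = 12 (Y = 12 + 3*0 = 12 + 0 = 12)
H(Y) - p = √(28 + 12) - 1*(-3291) = √40 + 3291 = 2*√10 + 3291 = 3291 + 2*√10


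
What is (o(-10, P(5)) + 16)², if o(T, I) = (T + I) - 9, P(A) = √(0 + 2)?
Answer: (-3 + √2)² ≈ 2.5147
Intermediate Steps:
P(A) = √2
o(T, I) = -9 + I + T (o(T, I) = (I + T) - 9 = -9 + I + T)
(o(-10, P(5)) + 16)² = ((-9 + √2 - 10) + 16)² = ((-19 + √2) + 16)² = (-3 + √2)²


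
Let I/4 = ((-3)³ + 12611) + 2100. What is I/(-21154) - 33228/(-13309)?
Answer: -39406156/140769293 ≈ -0.27993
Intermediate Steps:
I = 58736 (I = 4*(((-3)³ + 12611) + 2100) = 4*((-27 + 12611) + 2100) = 4*(12584 + 2100) = 4*14684 = 58736)
I/(-21154) - 33228/(-13309) = 58736/(-21154) - 33228/(-13309) = 58736*(-1/21154) - 33228*(-1/13309) = -29368/10577 + 33228/13309 = -39406156/140769293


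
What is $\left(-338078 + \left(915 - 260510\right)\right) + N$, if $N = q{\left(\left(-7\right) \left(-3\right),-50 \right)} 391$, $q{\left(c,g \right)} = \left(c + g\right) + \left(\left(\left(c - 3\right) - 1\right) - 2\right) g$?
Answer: $-902262$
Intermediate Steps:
$q{\left(c,g \right)} = c + g + g \left(-6 + c\right)$ ($q{\left(c,g \right)} = \left(c + g\right) + \left(\left(\left(-3 + c\right) - 1\right) - 2\right) g = \left(c + g\right) + \left(\left(-4 + c\right) - 2\right) g = \left(c + g\right) + \left(-6 + c\right) g = \left(c + g\right) + g \left(-6 + c\right) = c + g + g \left(-6 + c\right)$)
$N = -304589$ ($N = \left(\left(-7\right) \left(-3\right) - -250 + \left(-7\right) \left(-3\right) \left(-50\right)\right) 391 = \left(21 + 250 + 21 \left(-50\right)\right) 391 = \left(21 + 250 - 1050\right) 391 = \left(-779\right) 391 = -304589$)
$\left(-338078 + \left(915 - 260510\right)\right) + N = \left(-338078 + \left(915 - 260510\right)\right) - 304589 = \left(-338078 - 259595\right) - 304589 = -597673 - 304589 = -902262$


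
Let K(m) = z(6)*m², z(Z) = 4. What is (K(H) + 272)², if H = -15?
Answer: 1373584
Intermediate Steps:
K(m) = 4*m²
(K(H) + 272)² = (4*(-15)² + 272)² = (4*225 + 272)² = (900 + 272)² = 1172² = 1373584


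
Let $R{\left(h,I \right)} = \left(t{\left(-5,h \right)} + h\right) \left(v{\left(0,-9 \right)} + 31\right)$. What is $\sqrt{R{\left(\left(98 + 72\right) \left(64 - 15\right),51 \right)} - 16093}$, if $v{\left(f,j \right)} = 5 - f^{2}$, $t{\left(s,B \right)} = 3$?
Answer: $\sqrt{283895} \approx 532.82$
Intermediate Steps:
$R{\left(h,I \right)} = 108 + 36 h$ ($R{\left(h,I \right)} = \left(3 + h\right) \left(\left(5 - 0^{2}\right) + 31\right) = \left(3 + h\right) \left(\left(5 - 0\right) + 31\right) = \left(3 + h\right) \left(\left(5 + 0\right) + 31\right) = \left(3 + h\right) \left(5 + 31\right) = \left(3 + h\right) 36 = 108 + 36 h$)
$\sqrt{R{\left(\left(98 + 72\right) \left(64 - 15\right),51 \right)} - 16093} = \sqrt{\left(108 + 36 \left(98 + 72\right) \left(64 - 15\right)\right) - 16093} = \sqrt{\left(108 + 36 \cdot 170 \cdot 49\right) - 16093} = \sqrt{\left(108 + 36 \cdot 8330\right) - 16093} = \sqrt{\left(108 + 299880\right) - 16093} = \sqrt{299988 - 16093} = \sqrt{283895}$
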